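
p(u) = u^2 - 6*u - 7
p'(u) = 2*u - 6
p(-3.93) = 32.02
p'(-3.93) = -13.86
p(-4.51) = 40.40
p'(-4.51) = -15.02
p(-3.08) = 20.97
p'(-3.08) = -12.16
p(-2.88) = 18.57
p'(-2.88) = -11.76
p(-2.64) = 15.81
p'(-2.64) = -11.28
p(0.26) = -8.49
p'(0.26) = -5.48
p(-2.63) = 15.70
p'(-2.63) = -11.26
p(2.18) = -15.33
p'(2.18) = -1.64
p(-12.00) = 209.00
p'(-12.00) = -30.00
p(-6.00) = 65.00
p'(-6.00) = -18.00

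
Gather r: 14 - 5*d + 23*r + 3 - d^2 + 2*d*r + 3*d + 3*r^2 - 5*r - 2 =-d^2 - 2*d + 3*r^2 + r*(2*d + 18) + 15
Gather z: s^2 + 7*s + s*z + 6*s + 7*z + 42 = s^2 + 13*s + z*(s + 7) + 42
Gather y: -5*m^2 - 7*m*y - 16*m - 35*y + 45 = -5*m^2 - 16*m + y*(-7*m - 35) + 45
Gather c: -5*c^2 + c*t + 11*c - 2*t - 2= -5*c^2 + c*(t + 11) - 2*t - 2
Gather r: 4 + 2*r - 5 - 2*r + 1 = 0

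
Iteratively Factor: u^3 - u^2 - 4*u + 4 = (u - 1)*(u^2 - 4) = (u - 1)*(u + 2)*(u - 2)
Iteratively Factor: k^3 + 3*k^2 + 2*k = (k)*(k^2 + 3*k + 2) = k*(k + 2)*(k + 1)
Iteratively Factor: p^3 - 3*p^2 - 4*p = (p - 4)*(p^2 + p) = (p - 4)*(p + 1)*(p)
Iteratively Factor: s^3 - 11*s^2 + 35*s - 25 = (s - 5)*(s^2 - 6*s + 5) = (s - 5)*(s - 1)*(s - 5)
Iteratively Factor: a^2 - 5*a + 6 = (a - 3)*(a - 2)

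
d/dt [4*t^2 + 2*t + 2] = 8*t + 2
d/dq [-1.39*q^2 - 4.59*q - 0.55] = -2.78*q - 4.59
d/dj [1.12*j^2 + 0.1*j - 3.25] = 2.24*j + 0.1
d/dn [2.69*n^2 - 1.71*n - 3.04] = 5.38*n - 1.71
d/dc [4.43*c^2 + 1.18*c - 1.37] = 8.86*c + 1.18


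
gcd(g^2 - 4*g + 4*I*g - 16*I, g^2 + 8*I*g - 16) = g + 4*I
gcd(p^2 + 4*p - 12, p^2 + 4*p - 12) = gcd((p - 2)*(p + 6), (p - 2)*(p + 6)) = p^2 + 4*p - 12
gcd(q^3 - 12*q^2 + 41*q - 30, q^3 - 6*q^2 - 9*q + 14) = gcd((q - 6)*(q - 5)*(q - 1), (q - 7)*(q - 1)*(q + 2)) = q - 1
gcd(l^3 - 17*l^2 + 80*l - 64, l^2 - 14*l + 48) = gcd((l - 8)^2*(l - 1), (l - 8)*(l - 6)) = l - 8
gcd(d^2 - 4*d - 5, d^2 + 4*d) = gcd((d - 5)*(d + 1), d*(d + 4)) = 1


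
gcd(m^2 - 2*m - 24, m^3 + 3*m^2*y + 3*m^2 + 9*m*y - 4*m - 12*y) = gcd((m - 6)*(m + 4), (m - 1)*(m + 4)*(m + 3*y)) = m + 4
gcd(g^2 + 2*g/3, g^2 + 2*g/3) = g^2 + 2*g/3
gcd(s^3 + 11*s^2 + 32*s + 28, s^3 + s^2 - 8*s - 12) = s^2 + 4*s + 4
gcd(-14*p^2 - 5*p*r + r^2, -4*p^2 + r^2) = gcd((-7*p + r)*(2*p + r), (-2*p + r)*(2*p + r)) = 2*p + r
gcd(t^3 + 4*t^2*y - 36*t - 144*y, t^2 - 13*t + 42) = t - 6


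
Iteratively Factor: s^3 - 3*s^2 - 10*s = (s)*(s^2 - 3*s - 10) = s*(s - 5)*(s + 2)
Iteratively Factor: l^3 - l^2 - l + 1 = (l - 1)*(l^2 - 1) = (l - 1)^2*(l + 1)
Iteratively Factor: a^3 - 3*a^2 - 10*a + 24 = (a - 4)*(a^2 + a - 6) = (a - 4)*(a + 3)*(a - 2)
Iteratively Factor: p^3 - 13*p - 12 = (p + 1)*(p^2 - p - 12) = (p - 4)*(p + 1)*(p + 3)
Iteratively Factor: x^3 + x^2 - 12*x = (x - 3)*(x^2 + 4*x) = (x - 3)*(x + 4)*(x)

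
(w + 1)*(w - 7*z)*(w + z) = w^3 - 6*w^2*z + w^2 - 7*w*z^2 - 6*w*z - 7*z^2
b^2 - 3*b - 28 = (b - 7)*(b + 4)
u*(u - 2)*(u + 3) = u^3 + u^2 - 6*u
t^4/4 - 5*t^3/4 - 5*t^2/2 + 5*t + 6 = (t/2 + 1/2)*(t/2 + 1)*(t - 6)*(t - 2)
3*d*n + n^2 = n*(3*d + n)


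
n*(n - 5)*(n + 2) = n^3 - 3*n^2 - 10*n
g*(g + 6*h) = g^2 + 6*g*h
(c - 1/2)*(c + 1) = c^2 + c/2 - 1/2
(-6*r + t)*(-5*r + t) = 30*r^2 - 11*r*t + t^2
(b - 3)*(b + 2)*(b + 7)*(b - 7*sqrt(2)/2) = b^4 - 7*sqrt(2)*b^3/2 + 6*b^3 - 21*sqrt(2)*b^2 - 13*b^2 - 42*b + 91*sqrt(2)*b/2 + 147*sqrt(2)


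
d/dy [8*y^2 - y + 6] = 16*y - 1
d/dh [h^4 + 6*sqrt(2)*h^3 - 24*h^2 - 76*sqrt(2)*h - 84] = 4*h^3 + 18*sqrt(2)*h^2 - 48*h - 76*sqrt(2)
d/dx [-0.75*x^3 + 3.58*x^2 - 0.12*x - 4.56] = -2.25*x^2 + 7.16*x - 0.12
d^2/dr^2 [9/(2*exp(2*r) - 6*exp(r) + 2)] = 9*((3 - 4*exp(r))*(exp(2*r) - 3*exp(r) + 1) + 2*(2*exp(r) - 3)^2*exp(r))*exp(r)/(2*(exp(2*r) - 3*exp(r) + 1)^3)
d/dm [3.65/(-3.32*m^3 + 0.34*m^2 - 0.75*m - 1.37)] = (36.354*m^2 - 2.482*m + 2.7375)/(3.32*m^3 - 0.34*m^2 + 0.75*m + 1.37)^2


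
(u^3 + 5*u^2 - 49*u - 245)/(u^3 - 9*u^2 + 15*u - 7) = (u^2 + 12*u + 35)/(u^2 - 2*u + 1)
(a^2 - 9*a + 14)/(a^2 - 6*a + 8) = (a - 7)/(a - 4)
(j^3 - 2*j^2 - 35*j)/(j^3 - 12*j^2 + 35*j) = (j + 5)/(j - 5)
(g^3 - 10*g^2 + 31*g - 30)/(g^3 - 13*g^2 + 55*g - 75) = (g - 2)/(g - 5)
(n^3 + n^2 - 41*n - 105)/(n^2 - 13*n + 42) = (n^2 + 8*n + 15)/(n - 6)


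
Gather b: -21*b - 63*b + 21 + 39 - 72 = -84*b - 12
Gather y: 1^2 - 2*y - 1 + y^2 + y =y^2 - y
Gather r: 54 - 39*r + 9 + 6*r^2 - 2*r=6*r^2 - 41*r + 63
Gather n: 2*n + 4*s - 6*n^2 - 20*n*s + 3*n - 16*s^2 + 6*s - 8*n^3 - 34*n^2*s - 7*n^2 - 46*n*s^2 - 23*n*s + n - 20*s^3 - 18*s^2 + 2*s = -8*n^3 + n^2*(-34*s - 13) + n*(-46*s^2 - 43*s + 6) - 20*s^3 - 34*s^2 + 12*s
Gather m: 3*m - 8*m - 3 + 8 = 5 - 5*m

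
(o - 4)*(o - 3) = o^2 - 7*o + 12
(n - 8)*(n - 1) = n^2 - 9*n + 8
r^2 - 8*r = r*(r - 8)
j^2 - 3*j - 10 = (j - 5)*(j + 2)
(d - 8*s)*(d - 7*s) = d^2 - 15*d*s + 56*s^2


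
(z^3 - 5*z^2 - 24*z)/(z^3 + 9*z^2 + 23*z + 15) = z*(z - 8)/(z^2 + 6*z + 5)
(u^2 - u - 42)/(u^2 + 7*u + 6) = (u - 7)/(u + 1)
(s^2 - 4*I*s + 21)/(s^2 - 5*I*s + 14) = (s + 3*I)/(s + 2*I)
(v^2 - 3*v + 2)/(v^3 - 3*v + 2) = (v - 2)/(v^2 + v - 2)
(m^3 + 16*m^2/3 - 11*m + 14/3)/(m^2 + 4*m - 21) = (3*m^2 - 5*m + 2)/(3*(m - 3))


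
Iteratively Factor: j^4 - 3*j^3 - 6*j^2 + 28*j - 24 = (j - 2)*(j^3 - j^2 - 8*j + 12) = (j - 2)^2*(j^2 + j - 6) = (j - 2)^3*(j + 3)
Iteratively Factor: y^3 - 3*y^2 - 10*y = (y + 2)*(y^2 - 5*y) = y*(y + 2)*(y - 5)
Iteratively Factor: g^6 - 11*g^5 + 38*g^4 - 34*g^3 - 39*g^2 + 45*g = (g)*(g^5 - 11*g^4 + 38*g^3 - 34*g^2 - 39*g + 45) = g*(g - 1)*(g^4 - 10*g^3 + 28*g^2 - 6*g - 45) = g*(g - 1)*(g + 1)*(g^3 - 11*g^2 + 39*g - 45) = g*(g - 3)*(g - 1)*(g + 1)*(g^2 - 8*g + 15) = g*(g - 3)^2*(g - 1)*(g + 1)*(g - 5)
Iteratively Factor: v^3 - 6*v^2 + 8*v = (v - 4)*(v^2 - 2*v) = v*(v - 4)*(v - 2)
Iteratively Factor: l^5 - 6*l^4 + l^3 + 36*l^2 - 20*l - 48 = (l - 3)*(l^4 - 3*l^3 - 8*l^2 + 12*l + 16) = (l - 3)*(l - 2)*(l^3 - l^2 - 10*l - 8) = (l - 4)*(l - 3)*(l - 2)*(l^2 + 3*l + 2) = (l - 4)*(l - 3)*(l - 2)*(l + 2)*(l + 1)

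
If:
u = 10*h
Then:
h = u/10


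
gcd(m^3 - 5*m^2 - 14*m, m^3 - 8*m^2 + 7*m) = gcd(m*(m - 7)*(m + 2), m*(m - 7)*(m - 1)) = m^2 - 7*m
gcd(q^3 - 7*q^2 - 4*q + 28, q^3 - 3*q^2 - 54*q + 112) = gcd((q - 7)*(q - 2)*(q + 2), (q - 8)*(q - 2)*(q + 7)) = q - 2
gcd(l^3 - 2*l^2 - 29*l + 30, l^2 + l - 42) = l - 6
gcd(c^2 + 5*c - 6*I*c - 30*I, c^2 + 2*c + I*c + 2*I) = 1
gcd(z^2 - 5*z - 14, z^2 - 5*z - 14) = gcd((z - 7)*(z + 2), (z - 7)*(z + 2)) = z^2 - 5*z - 14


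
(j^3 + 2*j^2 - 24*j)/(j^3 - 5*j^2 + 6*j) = (j^2 + 2*j - 24)/(j^2 - 5*j + 6)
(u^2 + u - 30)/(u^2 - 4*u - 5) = (u + 6)/(u + 1)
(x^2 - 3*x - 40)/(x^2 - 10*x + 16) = (x + 5)/(x - 2)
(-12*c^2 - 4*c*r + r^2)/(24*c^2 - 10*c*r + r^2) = (2*c + r)/(-4*c + r)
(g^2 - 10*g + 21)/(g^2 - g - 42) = (g - 3)/(g + 6)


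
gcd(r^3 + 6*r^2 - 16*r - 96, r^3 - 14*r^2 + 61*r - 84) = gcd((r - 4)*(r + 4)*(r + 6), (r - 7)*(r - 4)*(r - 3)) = r - 4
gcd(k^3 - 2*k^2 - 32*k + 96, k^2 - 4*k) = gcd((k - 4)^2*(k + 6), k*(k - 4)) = k - 4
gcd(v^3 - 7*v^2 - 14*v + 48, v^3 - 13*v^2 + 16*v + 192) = v^2 - 5*v - 24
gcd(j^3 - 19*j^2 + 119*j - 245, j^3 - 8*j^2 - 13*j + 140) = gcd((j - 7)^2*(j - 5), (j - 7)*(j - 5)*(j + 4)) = j^2 - 12*j + 35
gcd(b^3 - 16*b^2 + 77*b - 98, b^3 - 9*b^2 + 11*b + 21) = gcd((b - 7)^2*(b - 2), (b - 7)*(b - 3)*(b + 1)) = b - 7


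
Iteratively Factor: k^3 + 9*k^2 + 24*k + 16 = (k + 4)*(k^2 + 5*k + 4) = (k + 4)^2*(k + 1)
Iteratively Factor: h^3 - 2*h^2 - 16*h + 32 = (h - 4)*(h^2 + 2*h - 8) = (h - 4)*(h - 2)*(h + 4)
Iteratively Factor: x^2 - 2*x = (x)*(x - 2)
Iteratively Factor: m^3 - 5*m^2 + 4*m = (m)*(m^2 - 5*m + 4) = m*(m - 1)*(m - 4)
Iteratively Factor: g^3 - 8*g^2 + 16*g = (g)*(g^2 - 8*g + 16) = g*(g - 4)*(g - 4)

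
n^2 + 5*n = n*(n + 5)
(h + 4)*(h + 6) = h^2 + 10*h + 24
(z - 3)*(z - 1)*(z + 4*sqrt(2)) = z^3 - 4*z^2 + 4*sqrt(2)*z^2 - 16*sqrt(2)*z + 3*z + 12*sqrt(2)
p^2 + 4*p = p*(p + 4)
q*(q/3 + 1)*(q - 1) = q^3/3 + 2*q^2/3 - q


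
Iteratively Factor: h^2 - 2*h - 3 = (h - 3)*(h + 1)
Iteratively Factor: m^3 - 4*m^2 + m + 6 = (m - 2)*(m^2 - 2*m - 3) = (m - 3)*(m - 2)*(m + 1)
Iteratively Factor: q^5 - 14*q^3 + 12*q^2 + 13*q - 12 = (q + 4)*(q^4 - 4*q^3 + 2*q^2 + 4*q - 3) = (q - 1)*(q + 4)*(q^3 - 3*q^2 - q + 3) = (q - 1)*(q + 1)*(q + 4)*(q^2 - 4*q + 3) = (q - 1)^2*(q + 1)*(q + 4)*(q - 3)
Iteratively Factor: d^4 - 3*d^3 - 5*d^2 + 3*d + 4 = (d + 1)*(d^3 - 4*d^2 - d + 4) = (d - 4)*(d + 1)*(d^2 - 1) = (d - 4)*(d - 1)*(d + 1)*(d + 1)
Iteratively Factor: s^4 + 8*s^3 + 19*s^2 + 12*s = (s + 4)*(s^3 + 4*s^2 + 3*s) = s*(s + 4)*(s^2 + 4*s + 3) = s*(s + 3)*(s + 4)*(s + 1)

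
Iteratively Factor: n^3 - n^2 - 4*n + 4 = (n - 1)*(n^2 - 4) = (n - 2)*(n - 1)*(n + 2)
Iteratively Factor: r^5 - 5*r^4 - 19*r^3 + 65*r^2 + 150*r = (r + 3)*(r^4 - 8*r^3 + 5*r^2 + 50*r) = (r - 5)*(r + 3)*(r^3 - 3*r^2 - 10*r) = (r - 5)*(r + 2)*(r + 3)*(r^2 - 5*r) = r*(r - 5)*(r + 2)*(r + 3)*(r - 5)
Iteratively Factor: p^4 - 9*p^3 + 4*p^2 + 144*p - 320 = (p - 4)*(p^3 - 5*p^2 - 16*p + 80) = (p - 4)*(p + 4)*(p^2 - 9*p + 20) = (p - 5)*(p - 4)*(p + 4)*(p - 4)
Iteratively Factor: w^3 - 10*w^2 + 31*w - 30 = (w - 5)*(w^2 - 5*w + 6) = (w - 5)*(w - 2)*(w - 3)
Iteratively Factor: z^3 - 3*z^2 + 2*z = (z - 2)*(z^2 - z) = z*(z - 2)*(z - 1)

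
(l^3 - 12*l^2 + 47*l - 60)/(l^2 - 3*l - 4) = (l^2 - 8*l + 15)/(l + 1)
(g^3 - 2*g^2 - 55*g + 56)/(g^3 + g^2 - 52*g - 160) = (g^2 + 6*g - 7)/(g^2 + 9*g + 20)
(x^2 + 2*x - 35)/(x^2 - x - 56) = (x - 5)/(x - 8)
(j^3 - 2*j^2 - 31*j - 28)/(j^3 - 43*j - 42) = (j + 4)/(j + 6)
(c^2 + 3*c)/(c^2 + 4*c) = (c + 3)/(c + 4)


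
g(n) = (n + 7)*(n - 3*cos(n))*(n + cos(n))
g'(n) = (1 - sin(n))*(n + 7)*(n - 3*cos(n)) + (n + 7)*(n + cos(n))*(3*sin(n) + 1) + (n - 3*cos(n))*(n + cos(n)) = -(n + 7)*(n - 3*cos(n))*(sin(n) - 1) + (n + 7)*(n + cos(n))*(3*sin(n) + 1) + (n - 3*cos(n))*(n + cos(n))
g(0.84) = -13.74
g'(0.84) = 34.14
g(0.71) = -17.72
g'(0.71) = 26.96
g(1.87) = 38.48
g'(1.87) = 59.45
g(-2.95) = 0.08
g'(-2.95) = -6.83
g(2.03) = 48.14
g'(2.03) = 61.33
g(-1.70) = 12.73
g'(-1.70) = 7.68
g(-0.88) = 4.15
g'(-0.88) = -27.62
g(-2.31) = 4.04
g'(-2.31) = 15.54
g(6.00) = 282.26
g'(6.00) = 88.23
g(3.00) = 120.00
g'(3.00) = 91.88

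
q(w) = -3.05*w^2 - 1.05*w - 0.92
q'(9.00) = -55.95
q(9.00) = -257.42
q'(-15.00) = 90.45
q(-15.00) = -671.42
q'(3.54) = -22.64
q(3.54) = -42.86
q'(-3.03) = 17.43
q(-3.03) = -25.74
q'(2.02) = -13.37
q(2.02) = -15.49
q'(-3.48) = 20.18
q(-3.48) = -34.20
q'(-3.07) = 17.68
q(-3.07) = -26.44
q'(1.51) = -10.26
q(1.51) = -9.46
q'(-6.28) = 37.26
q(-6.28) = -114.61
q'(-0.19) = 0.11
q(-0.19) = -0.83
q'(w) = -6.1*w - 1.05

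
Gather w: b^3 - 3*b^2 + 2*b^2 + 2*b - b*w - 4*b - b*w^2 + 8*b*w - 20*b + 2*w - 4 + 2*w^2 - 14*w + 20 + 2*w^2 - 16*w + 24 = b^3 - b^2 - 22*b + w^2*(4 - b) + w*(7*b - 28) + 40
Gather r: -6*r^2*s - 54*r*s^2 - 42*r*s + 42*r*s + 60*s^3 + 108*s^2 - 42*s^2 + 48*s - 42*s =-6*r^2*s - 54*r*s^2 + 60*s^3 + 66*s^2 + 6*s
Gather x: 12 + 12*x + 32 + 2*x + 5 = 14*x + 49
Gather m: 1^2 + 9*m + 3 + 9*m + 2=18*m + 6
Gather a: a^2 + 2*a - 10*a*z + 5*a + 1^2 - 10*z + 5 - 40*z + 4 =a^2 + a*(7 - 10*z) - 50*z + 10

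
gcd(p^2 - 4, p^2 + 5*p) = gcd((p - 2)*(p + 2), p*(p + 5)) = 1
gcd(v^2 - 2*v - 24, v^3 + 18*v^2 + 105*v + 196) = v + 4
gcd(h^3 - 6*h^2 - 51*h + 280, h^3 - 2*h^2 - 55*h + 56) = h^2 - h - 56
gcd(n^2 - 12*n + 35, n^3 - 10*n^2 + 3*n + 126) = n - 7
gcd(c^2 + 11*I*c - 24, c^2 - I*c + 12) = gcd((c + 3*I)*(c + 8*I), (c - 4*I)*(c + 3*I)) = c + 3*I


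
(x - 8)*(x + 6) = x^2 - 2*x - 48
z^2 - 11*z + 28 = (z - 7)*(z - 4)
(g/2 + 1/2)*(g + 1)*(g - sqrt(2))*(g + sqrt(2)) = g^4/2 + g^3 - g^2/2 - 2*g - 1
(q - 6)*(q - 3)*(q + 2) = q^3 - 7*q^2 + 36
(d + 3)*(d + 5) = d^2 + 8*d + 15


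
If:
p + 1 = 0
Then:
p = -1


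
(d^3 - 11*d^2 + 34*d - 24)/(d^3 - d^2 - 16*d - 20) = (-d^3 + 11*d^2 - 34*d + 24)/(-d^3 + d^2 + 16*d + 20)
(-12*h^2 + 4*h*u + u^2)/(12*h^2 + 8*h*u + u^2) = (-2*h + u)/(2*h + u)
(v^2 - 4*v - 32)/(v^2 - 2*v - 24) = (v - 8)/(v - 6)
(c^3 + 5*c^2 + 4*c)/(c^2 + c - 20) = c*(c^2 + 5*c + 4)/(c^2 + c - 20)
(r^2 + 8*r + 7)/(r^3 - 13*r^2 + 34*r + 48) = (r + 7)/(r^2 - 14*r + 48)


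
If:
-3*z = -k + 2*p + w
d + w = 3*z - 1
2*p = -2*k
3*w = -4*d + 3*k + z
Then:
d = 1 - z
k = 7*z/3 - 2/3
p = 2/3 - 7*z/3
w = 4*z - 2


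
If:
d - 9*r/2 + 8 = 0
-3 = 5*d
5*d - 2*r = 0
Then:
No Solution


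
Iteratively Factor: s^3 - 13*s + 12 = (s + 4)*(s^2 - 4*s + 3) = (s - 3)*(s + 4)*(s - 1)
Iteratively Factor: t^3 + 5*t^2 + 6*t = (t + 2)*(t^2 + 3*t) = (t + 2)*(t + 3)*(t)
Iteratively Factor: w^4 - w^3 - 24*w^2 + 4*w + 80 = (w + 2)*(w^3 - 3*w^2 - 18*w + 40) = (w + 2)*(w + 4)*(w^2 - 7*w + 10) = (w - 5)*(w + 2)*(w + 4)*(w - 2)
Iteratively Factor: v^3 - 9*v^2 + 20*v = (v - 4)*(v^2 - 5*v) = v*(v - 4)*(v - 5)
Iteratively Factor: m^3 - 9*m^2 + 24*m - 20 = (m - 2)*(m^2 - 7*m + 10) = (m - 2)^2*(m - 5)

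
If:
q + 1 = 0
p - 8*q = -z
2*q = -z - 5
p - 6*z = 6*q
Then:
No Solution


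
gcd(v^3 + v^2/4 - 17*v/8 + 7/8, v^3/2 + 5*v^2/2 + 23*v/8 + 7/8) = 1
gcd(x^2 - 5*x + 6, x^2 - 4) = x - 2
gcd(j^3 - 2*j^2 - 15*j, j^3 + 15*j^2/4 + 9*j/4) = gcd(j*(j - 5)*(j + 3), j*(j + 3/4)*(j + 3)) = j^2 + 3*j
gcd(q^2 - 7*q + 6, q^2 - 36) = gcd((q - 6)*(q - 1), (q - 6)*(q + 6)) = q - 6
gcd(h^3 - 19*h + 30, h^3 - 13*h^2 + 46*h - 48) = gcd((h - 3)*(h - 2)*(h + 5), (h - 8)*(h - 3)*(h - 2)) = h^2 - 5*h + 6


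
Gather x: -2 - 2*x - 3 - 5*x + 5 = -7*x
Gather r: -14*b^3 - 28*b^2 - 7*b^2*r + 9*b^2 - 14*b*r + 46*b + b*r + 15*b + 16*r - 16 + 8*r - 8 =-14*b^3 - 19*b^2 + 61*b + r*(-7*b^2 - 13*b + 24) - 24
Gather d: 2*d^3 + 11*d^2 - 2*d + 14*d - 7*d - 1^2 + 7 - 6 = 2*d^3 + 11*d^2 + 5*d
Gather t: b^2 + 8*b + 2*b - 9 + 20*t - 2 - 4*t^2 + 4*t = b^2 + 10*b - 4*t^2 + 24*t - 11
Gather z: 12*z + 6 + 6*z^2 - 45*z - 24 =6*z^2 - 33*z - 18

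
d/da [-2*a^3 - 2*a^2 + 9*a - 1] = -6*a^2 - 4*a + 9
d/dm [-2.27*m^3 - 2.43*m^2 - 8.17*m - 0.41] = -6.81*m^2 - 4.86*m - 8.17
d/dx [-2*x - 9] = -2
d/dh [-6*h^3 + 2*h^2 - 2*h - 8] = -18*h^2 + 4*h - 2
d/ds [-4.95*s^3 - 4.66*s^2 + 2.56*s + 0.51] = -14.85*s^2 - 9.32*s + 2.56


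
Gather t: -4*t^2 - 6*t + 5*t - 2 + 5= -4*t^2 - t + 3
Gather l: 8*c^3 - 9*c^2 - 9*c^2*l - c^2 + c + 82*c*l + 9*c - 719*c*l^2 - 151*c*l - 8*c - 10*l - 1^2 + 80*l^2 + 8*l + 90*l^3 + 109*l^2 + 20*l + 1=8*c^3 - 10*c^2 + 2*c + 90*l^3 + l^2*(189 - 719*c) + l*(-9*c^2 - 69*c + 18)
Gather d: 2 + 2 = 4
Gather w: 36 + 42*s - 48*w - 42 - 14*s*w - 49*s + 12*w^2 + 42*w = -7*s + 12*w^2 + w*(-14*s - 6) - 6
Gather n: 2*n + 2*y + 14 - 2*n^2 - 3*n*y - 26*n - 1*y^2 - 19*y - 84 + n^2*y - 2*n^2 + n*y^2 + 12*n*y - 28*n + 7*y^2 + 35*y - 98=n^2*(y - 4) + n*(y^2 + 9*y - 52) + 6*y^2 + 18*y - 168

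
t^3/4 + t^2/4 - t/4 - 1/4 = (t/4 + 1/4)*(t - 1)*(t + 1)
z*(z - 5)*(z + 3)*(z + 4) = z^4 + 2*z^3 - 23*z^2 - 60*z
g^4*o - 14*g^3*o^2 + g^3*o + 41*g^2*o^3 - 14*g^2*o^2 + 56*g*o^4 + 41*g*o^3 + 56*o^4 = (g - 8*o)*(g - 7*o)*(g + o)*(g*o + o)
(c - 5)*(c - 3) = c^2 - 8*c + 15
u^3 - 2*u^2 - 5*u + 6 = (u - 3)*(u - 1)*(u + 2)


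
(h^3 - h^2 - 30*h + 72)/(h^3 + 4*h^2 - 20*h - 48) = (h - 3)/(h + 2)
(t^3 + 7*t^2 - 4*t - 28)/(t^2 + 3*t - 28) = (t^2 - 4)/(t - 4)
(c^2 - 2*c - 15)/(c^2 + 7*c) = (c^2 - 2*c - 15)/(c*(c + 7))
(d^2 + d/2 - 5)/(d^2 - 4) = (d + 5/2)/(d + 2)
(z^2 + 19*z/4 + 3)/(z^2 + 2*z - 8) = (z + 3/4)/(z - 2)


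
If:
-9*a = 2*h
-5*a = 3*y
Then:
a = -3*y/5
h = 27*y/10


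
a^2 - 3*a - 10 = (a - 5)*(a + 2)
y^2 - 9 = (y - 3)*(y + 3)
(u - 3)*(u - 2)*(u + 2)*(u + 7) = u^4 + 4*u^3 - 25*u^2 - 16*u + 84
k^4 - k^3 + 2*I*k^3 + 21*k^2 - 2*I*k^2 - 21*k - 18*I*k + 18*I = (k - 1)*(k - 3*I)*(k - I)*(k + 6*I)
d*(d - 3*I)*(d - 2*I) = d^3 - 5*I*d^2 - 6*d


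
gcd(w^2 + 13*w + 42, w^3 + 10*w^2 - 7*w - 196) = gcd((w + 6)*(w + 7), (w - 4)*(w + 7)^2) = w + 7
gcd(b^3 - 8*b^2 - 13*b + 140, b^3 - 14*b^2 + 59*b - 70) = b^2 - 12*b + 35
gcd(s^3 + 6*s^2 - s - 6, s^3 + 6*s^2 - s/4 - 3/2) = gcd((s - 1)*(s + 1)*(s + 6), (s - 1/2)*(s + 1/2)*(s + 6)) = s + 6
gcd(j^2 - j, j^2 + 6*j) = j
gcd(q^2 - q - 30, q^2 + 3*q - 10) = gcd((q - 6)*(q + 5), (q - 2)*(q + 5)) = q + 5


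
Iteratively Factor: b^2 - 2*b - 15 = (b - 5)*(b + 3)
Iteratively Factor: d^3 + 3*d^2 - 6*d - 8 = (d + 4)*(d^2 - d - 2) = (d + 1)*(d + 4)*(d - 2)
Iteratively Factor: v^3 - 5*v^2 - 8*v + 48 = (v + 3)*(v^2 - 8*v + 16) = (v - 4)*(v + 3)*(v - 4)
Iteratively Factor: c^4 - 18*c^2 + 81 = (c + 3)*(c^3 - 3*c^2 - 9*c + 27) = (c - 3)*(c + 3)*(c^2 - 9) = (c - 3)^2*(c + 3)*(c + 3)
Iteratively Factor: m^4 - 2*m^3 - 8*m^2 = (m)*(m^3 - 2*m^2 - 8*m) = m*(m + 2)*(m^2 - 4*m) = m*(m - 4)*(m + 2)*(m)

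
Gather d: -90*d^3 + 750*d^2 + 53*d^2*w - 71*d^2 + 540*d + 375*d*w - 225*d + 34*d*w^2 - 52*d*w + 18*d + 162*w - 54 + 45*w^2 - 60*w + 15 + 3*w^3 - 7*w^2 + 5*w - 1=-90*d^3 + d^2*(53*w + 679) + d*(34*w^2 + 323*w + 333) + 3*w^3 + 38*w^2 + 107*w - 40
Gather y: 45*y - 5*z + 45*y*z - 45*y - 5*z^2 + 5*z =45*y*z - 5*z^2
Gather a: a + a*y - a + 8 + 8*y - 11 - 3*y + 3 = a*y + 5*y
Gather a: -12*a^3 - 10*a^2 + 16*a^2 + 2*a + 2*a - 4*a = -12*a^3 + 6*a^2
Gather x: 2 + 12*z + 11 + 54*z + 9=66*z + 22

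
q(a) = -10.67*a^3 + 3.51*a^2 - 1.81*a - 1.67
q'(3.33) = -333.39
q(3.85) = -565.51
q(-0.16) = -1.25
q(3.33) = -362.78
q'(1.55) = -67.83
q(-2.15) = 124.49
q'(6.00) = -1112.05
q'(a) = -32.01*a^2 + 7.02*a - 1.81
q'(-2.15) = -164.87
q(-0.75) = 6.16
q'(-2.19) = -170.71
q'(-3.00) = -310.96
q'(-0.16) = -3.75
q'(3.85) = -449.25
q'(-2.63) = -241.68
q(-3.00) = 323.44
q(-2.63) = 221.47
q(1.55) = -35.78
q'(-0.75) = -25.08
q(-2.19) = 131.20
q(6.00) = -2190.89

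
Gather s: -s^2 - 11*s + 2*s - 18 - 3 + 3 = -s^2 - 9*s - 18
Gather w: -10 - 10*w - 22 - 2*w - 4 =-12*w - 36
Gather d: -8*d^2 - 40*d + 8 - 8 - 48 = -8*d^2 - 40*d - 48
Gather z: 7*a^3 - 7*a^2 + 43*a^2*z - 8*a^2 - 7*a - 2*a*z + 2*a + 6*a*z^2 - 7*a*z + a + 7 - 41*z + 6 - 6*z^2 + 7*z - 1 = 7*a^3 - 15*a^2 - 4*a + z^2*(6*a - 6) + z*(43*a^2 - 9*a - 34) + 12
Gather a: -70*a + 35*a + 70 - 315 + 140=-35*a - 105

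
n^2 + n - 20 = (n - 4)*(n + 5)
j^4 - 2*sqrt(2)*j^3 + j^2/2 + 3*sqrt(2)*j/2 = j*(j - 3*sqrt(2)/2)*(j - sqrt(2))*(j + sqrt(2)/2)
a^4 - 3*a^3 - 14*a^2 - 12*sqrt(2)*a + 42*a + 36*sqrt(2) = (a - 3)*(a - 3*sqrt(2))*(a + sqrt(2))*(a + 2*sqrt(2))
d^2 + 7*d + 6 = (d + 1)*(d + 6)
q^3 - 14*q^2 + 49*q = q*(q - 7)^2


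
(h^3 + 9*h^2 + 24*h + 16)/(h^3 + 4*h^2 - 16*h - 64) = (h + 1)/(h - 4)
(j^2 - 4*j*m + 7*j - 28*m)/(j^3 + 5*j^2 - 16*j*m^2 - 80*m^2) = (j + 7)/(j^2 + 4*j*m + 5*j + 20*m)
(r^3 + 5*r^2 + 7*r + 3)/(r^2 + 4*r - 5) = (r^3 + 5*r^2 + 7*r + 3)/(r^2 + 4*r - 5)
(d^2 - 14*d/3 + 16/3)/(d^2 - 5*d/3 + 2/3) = (3*d^2 - 14*d + 16)/(3*d^2 - 5*d + 2)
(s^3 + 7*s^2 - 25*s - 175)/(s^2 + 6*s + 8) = (s^3 + 7*s^2 - 25*s - 175)/(s^2 + 6*s + 8)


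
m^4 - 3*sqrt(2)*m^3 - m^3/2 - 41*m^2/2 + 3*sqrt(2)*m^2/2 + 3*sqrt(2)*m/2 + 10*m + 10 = (m - 1)*(m + 1/2)*(m - 5*sqrt(2))*(m + 2*sqrt(2))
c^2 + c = c*(c + 1)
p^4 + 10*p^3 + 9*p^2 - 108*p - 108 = (p - 3)*(p + 1)*(p + 6)^2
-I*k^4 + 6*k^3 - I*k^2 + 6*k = k*(k - I)*(k + 6*I)*(-I*k + 1)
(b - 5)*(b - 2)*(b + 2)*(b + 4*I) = b^4 - 5*b^3 + 4*I*b^3 - 4*b^2 - 20*I*b^2 + 20*b - 16*I*b + 80*I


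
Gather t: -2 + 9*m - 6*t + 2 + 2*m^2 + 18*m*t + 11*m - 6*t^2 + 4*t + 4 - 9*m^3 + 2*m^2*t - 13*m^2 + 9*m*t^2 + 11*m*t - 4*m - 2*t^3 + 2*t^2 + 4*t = -9*m^3 - 11*m^2 + 16*m - 2*t^3 + t^2*(9*m - 4) + t*(2*m^2 + 29*m + 2) + 4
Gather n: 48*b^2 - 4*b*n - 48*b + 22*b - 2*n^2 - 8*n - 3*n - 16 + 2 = 48*b^2 - 26*b - 2*n^2 + n*(-4*b - 11) - 14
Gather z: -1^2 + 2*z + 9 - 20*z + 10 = 18 - 18*z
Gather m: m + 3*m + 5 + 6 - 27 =4*m - 16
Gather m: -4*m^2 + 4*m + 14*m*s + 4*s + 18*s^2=-4*m^2 + m*(14*s + 4) + 18*s^2 + 4*s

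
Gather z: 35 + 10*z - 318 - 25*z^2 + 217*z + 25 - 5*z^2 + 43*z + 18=-30*z^2 + 270*z - 240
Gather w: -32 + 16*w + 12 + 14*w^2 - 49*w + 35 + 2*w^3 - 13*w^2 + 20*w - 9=2*w^3 + w^2 - 13*w + 6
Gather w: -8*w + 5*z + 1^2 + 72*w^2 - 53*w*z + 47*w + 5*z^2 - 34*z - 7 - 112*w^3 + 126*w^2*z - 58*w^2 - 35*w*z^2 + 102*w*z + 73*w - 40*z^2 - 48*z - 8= -112*w^3 + w^2*(126*z + 14) + w*(-35*z^2 + 49*z + 112) - 35*z^2 - 77*z - 14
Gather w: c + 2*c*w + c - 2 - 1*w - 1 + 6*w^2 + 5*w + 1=2*c + 6*w^2 + w*(2*c + 4) - 2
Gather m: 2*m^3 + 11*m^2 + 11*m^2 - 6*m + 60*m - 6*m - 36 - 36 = 2*m^3 + 22*m^2 + 48*m - 72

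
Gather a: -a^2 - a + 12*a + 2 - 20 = -a^2 + 11*a - 18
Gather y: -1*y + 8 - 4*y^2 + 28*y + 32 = -4*y^2 + 27*y + 40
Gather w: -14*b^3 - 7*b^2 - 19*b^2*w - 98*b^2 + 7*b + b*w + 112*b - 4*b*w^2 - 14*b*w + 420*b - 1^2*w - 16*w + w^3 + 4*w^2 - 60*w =-14*b^3 - 105*b^2 + 539*b + w^3 + w^2*(4 - 4*b) + w*(-19*b^2 - 13*b - 77)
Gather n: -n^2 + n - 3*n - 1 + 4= -n^2 - 2*n + 3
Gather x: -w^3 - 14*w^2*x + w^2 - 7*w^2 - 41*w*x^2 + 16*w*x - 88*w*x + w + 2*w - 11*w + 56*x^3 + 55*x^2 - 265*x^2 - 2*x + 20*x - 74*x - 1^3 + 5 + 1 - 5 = -w^3 - 6*w^2 - 8*w + 56*x^3 + x^2*(-41*w - 210) + x*(-14*w^2 - 72*w - 56)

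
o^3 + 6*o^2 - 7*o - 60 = (o - 3)*(o + 4)*(o + 5)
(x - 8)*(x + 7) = x^2 - x - 56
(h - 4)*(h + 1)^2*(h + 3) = h^4 + h^3 - 13*h^2 - 25*h - 12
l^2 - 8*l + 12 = (l - 6)*(l - 2)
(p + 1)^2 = p^2 + 2*p + 1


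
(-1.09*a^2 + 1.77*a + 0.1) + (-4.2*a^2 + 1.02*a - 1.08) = -5.29*a^2 + 2.79*a - 0.98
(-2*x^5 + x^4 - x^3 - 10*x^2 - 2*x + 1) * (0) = 0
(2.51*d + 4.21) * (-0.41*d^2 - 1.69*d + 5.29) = -1.0291*d^3 - 5.968*d^2 + 6.163*d + 22.2709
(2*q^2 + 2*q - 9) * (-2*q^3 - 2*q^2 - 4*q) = -4*q^5 - 8*q^4 + 6*q^3 + 10*q^2 + 36*q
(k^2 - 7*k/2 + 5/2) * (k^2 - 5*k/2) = k^4 - 6*k^3 + 45*k^2/4 - 25*k/4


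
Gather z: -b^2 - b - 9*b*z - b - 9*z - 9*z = -b^2 - 2*b + z*(-9*b - 18)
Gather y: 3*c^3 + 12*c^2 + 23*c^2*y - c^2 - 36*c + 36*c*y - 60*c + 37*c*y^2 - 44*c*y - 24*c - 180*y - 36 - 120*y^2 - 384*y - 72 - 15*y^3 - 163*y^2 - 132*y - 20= 3*c^3 + 11*c^2 - 120*c - 15*y^3 + y^2*(37*c - 283) + y*(23*c^2 - 8*c - 696) - 128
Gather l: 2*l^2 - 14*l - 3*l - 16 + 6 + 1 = 2*l^2 - 17*l - 9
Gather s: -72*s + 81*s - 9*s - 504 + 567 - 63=0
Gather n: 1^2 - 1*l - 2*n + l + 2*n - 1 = 0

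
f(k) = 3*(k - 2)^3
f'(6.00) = 144.00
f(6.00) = 192.00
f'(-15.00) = 2601.00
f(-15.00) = -14739.00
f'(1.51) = 2.16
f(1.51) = -0.35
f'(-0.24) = 45.16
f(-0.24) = -33.72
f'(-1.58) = 115.35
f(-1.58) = -137.65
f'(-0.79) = 70.06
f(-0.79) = -65.15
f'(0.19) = 29.48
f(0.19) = -17.79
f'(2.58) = 3.03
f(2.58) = 0.59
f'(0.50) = 20.25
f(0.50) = -10.12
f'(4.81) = 71.06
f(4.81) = 66.56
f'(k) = 9*(k - 2)^2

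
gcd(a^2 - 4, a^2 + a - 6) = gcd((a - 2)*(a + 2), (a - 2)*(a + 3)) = a - 2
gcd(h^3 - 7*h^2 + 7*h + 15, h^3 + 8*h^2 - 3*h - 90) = h - 3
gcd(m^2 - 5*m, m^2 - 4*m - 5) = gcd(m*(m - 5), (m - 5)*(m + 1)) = m - 5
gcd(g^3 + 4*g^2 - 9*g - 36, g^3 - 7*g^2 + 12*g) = g - 3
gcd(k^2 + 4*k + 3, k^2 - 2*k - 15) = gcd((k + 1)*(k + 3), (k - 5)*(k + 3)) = k + 3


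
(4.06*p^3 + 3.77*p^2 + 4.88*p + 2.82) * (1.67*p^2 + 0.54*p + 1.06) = 6.7802*p^5 + 8.4883*p^4 + 14.489*p^3 + 11.3408*p^2 + 6.6956*p + 2.9892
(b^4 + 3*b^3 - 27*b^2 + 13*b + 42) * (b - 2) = b^5 + b^4 - 33*b^3 + 67*b^2 + 16*b - 84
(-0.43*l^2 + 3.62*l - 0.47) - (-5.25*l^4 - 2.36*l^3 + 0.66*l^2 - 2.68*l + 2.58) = 5.25*l^4 + 2.36*l^3 - 1.09*l^2 + 6.3*l - 3.05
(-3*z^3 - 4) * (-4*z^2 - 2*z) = 12*z^5 + 6*z^4 + 16*z^2 + 8*z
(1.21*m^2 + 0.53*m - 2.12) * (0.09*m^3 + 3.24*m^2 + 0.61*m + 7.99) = 0.1089*m^5 + 3.9681*m^4 + 2.2645*m^3 + 3.1224*m^2 + 2.9415*m - 16.9388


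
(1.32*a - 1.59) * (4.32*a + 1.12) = 5.7024*a^2 - 5.3904*a - 1.7808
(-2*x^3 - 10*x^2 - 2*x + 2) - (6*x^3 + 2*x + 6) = -8*x^3 - 10*x^2 - 4*x - 4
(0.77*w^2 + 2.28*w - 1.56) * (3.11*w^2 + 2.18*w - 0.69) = 2.3947*w^4 + 8.7694*w^3 - 0.412500000000001*w^2 - 4.974*w + 1.0764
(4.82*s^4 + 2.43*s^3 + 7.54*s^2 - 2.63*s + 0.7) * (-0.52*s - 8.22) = -2.5064*s^5 - 40.884*s^4 - 23.8954*s^3 - 60.6112*s^2 + 21.2546*s - 5.754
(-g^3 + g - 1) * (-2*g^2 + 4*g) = 2*g^5 - 4*g^4 - 2*g^3 + 6*g^2 - 4*g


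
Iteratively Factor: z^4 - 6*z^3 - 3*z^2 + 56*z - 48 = (z + 3)*(z^3 - 9*z^2 + 24*z - 16) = (z - 4)*(z + 3)*(z^2 - 5*z + 4) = (z - 4)^2*(z + 3)*(z - 1)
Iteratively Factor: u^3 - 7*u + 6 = (u - 1)*(u^2 + u - 6) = (u - 1)*(u + 3)*(u - 2)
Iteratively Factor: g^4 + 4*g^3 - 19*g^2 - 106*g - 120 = (g + 3)*(g^3 + g^2 - 22*g - 40) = (g - 5)*(g + 3)*(g^2 + 6*g + 8) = (g - 5)*(g + 3)*(g + 4)*(g + 2)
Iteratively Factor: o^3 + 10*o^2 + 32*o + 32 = (o + 2)*(o^2 + 8*o + 16) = (o + 2)*(o + 4)*(o + 4)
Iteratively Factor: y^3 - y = (y - 1)*(y^2 + y) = y*(y - 1)*(y + 1)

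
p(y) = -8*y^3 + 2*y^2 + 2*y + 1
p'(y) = -24*y^2 + 4*y + 2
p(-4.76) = 899.60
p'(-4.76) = -560.82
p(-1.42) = 25.10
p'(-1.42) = -52.07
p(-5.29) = 1230.68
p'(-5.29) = -690.78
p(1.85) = -39.11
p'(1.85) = -72.74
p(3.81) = -404.80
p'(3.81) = -331.15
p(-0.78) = 4.45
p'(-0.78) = -15.72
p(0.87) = -1.01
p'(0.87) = -12.69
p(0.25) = 1.50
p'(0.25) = 1.50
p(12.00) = -13511.00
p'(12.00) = -3406.00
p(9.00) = -5651.00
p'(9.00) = -1906.00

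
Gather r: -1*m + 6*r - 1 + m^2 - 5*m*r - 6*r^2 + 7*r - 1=m^2 - m - 6*r^2 + r*(13 - 5*m) - 2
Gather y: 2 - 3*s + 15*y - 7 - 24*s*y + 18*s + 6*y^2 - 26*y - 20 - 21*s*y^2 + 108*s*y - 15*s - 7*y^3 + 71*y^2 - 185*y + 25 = -7*y^3 + y^2*(77 - 21*s) + y*(84*s - 196)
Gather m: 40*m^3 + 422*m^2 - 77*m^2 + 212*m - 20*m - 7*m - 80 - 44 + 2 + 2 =40*m^3 + 345*m^2 + 185*m - 120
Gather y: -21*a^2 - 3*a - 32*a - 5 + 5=-21*a^2 - 35*a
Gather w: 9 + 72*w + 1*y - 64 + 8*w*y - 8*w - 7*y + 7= w*(8*y + 64) - 6*y - 48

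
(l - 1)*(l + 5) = l^2 + 4*l - 5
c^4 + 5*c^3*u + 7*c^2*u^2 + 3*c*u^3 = c*(c + u)^2*(c + 3*u)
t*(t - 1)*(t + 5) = t^3 + 4*t^2 - 5*t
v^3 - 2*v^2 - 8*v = v*(v - 4)*(v + 2)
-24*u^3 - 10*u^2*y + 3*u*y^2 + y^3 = (-3*u + y)*(2*u + y)*(4*u + y)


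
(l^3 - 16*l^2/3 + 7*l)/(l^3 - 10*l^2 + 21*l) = (l - 7/3)/(l - 7)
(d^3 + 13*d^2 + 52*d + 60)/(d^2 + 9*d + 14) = (d^2 + 11*d + 30)/(d + 7)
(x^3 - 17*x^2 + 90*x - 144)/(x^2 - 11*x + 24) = x - 6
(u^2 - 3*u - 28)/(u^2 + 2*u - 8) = (u - 7)/(u - 2)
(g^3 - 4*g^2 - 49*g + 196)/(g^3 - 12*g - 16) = (g^2 - 49)/(g^2 + 4*g + 4)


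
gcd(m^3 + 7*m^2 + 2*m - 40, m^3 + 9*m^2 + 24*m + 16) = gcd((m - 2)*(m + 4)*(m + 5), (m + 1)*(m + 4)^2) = m + 4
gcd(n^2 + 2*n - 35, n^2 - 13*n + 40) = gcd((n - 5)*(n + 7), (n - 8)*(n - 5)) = n - 5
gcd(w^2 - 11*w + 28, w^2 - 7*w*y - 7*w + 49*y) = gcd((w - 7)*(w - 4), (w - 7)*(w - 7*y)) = w - 7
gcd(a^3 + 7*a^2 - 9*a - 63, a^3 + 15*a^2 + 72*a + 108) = a + 3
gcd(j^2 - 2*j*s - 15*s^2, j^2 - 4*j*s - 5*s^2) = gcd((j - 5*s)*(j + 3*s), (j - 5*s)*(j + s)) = -j + 5*s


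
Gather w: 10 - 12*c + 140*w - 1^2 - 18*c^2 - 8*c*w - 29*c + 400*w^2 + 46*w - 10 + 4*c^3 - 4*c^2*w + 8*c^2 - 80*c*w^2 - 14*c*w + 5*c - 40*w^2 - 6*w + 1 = 4*c^3 - 10*c^2 - 36*c + w^2*(360 - 80*c) + w*(-4*c^2 - 22*c + 180)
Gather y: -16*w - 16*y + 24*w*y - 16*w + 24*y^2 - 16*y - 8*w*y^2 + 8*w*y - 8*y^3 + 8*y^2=-32*w - 8*y^3 + y^2*(32 - 8*w) + y*(32*w - 32)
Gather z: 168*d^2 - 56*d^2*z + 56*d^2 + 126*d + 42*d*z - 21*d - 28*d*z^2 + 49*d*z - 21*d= 224*d^2 - 28*d*z^2 + 84*d + z*(-56*d^2 + 91*d)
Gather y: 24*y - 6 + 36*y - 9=60*y - 15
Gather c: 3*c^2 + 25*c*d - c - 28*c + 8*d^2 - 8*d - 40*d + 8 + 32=3*c^2 + c*(25*d - 29) + 8*d^2 - 48*d + 40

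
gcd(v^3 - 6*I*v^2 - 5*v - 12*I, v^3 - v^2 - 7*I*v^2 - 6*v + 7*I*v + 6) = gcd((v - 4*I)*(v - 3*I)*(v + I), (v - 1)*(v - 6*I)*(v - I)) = 1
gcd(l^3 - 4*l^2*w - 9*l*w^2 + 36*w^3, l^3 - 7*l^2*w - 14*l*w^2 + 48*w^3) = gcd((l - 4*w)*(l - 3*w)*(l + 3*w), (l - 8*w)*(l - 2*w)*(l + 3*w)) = l + 3*w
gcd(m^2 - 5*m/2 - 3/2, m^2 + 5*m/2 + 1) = m + 1/2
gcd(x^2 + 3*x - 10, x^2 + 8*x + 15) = x + 5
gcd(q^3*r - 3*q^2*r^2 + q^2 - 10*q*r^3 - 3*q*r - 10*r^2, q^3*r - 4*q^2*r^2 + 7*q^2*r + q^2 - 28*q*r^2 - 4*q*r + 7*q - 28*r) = q*r + 1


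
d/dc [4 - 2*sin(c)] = -2*cos(c)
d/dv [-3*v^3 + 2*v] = 2 - 9*v^2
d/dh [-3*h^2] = -6*h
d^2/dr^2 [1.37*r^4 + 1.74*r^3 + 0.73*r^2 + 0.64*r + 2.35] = 16.44*r^2 + 10.44*r + 1.46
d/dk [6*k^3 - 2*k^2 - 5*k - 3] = 18*k^2 - 4*k - 5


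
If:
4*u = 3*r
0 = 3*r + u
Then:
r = 0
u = 0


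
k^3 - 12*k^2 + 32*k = k*(k - 8)*(k - 4)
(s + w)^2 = s^2 + 2*s*w + w^2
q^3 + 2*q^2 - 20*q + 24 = (q - 2)^2*(q + 6)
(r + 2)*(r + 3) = r^2 + 5*r + 6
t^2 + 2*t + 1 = (t + 1)^2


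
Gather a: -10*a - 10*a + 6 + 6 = 12 - 20*a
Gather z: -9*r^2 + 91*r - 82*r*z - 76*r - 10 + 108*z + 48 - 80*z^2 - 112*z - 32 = -9*r^2 + 15*r - 80*z^2 + z*(-82*r - 4) + 6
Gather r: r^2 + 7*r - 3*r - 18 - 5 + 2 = r^2 + 4*r - 21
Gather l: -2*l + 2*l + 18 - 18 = 0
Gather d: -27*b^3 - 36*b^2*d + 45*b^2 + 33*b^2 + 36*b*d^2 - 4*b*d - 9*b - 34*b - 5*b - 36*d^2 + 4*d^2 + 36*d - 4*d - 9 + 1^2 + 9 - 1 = -27*b^3 + 78*b^2 - 48*b + d^2*(36*b - 32) + d*(-36*b^2 - 4*b + 32)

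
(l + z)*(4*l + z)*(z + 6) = 4*l^2*z + 24*l^2 + 5*l*z^2 + 30*l*z + z^3 + 6*z^2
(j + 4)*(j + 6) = j^2 + 10*j + 24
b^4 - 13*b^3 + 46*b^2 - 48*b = b*(b - 8)*(b - 3)*(b - 2)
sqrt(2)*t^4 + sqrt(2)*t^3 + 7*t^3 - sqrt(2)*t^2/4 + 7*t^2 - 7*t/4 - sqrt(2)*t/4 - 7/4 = (t - 1/2)*(t + 1)*(t + 7*sqrt(2)/2)*(sqrt(2)*t + sqrt(2)/2)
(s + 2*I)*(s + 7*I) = s^2 + 9*I*s - 14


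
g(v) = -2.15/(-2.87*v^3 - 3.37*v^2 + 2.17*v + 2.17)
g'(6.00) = -0.00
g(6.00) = 0.00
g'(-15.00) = -0.00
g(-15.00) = -0.00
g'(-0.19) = 2.46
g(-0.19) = -1.30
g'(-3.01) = -0.06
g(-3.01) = -0.05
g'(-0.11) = 1.68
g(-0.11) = -1.13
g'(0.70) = -13.11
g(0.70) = -2.04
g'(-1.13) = -13.17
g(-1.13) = 4.84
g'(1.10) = -3.02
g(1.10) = 0.64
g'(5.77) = -0.00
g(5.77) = 0.00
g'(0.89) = -65.47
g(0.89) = 3.64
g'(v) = -2.15*(8.61*v^2 + 6.74*v - 2.17)/(-2.87*v^3 - 3.37*v^2 + 2.17*v + 2.17)^2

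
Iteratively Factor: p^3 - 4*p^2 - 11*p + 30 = (p - 2)*(p^2 - 2*p - 15) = (p - 5)*(p - 2)*(p + 3)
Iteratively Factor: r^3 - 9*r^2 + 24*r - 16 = (r - 4)*(r^2 - 5*r + 4) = (r - 4)^2*(r - 1)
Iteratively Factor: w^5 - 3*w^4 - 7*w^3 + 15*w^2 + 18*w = (w - 3)*(w^4 - 7*w^2 - 6*w) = (w - 3)*(w + 2)*(w^3 - 2*w^2 - 3*w) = (w - 3)^2*(w + 2)*(w^2 + w) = (w - 3)^2*(w + 1)*(w + 2)*(w)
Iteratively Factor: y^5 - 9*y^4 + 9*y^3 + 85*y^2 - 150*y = (y - 5)*(y^4 - 4*y^3 - 11*y^2 + 30*y) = y*(y - 5)*(y^3 - 4*y^2 - 11*y + 30) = y*(y - 5)*(y - 2)*(y^2 - 2*y - 15) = y*(y - 5)*(y - 2)*(y + 3)*(y - 5)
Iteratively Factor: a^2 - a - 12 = (a + 3)*(a - 4)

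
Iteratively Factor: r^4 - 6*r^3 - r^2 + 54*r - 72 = (r - 4)*(r^3 - 2*r^2 - 9*r + 18) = (r - 4)*(r - 3)*(r^2 + r - 6) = (r - 4)*(r - 3)*(r - 2)*(r + 3)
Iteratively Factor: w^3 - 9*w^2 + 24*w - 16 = (w - 4)*(w^2 - 5*w + 4) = (w - 4)^2*(w - 1)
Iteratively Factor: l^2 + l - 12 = (l + 4)*(l - 3)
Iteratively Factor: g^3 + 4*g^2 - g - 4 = (g + 1)*(g^2 + 3*g - 4) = (g - 1)*(g + 1)*(g + 4)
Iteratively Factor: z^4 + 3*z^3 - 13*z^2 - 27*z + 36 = (z + 4)*(z^3 - z^2 - 9*z + 9) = (z - 1)*(z + 4)*(z^2 - 9) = (z - 1)*(z + 3)*(z + 4)*(z - 3)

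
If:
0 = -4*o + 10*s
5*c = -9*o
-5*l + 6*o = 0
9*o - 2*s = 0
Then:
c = 0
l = 0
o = 0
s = 0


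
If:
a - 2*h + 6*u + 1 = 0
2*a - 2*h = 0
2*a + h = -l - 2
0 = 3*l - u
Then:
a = -7/11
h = -7/11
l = -1/11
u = -3/11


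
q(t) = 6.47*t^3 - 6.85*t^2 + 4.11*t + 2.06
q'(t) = 19.41*t^2 - 13.7*t + 4.11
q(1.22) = 8.63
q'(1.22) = 16.29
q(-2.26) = -116.90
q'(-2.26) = 134.21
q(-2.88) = -221.15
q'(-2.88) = 204.56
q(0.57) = 3.38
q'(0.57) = 2.61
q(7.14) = 2037.24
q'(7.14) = 895.81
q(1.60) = 17.60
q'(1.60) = 31.88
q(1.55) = 16.07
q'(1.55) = 29.51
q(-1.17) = -22.49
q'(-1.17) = 46.71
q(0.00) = 2.06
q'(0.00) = 4.11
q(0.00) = 2.06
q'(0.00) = 4.11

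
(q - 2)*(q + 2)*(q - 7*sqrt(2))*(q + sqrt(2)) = q^4 - 6*sqrt(2)*q^3 - 18*q^2 + 24*sqrt(2)*q + 56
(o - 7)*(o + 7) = o^2 - 49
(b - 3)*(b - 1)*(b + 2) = b^3 - 2*b^2 - 5*b + 6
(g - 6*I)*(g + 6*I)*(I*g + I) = I*g^3 + I*g^2 + 36*I*g + 36*I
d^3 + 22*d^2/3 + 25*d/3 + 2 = (d + 1/3)*(d + 1)*(d + 6)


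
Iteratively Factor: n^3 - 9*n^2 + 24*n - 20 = (n - 2)*(n^2 - 7*n + 10) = (n - 5)*(n - 2)*(n - 2)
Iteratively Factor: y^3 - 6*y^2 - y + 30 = (y - 3)*(y^2 - 3*y - 10) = (y - 3)*(y + 2)*(y - 5)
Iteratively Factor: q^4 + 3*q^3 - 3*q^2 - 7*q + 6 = (q + 2)*(q^3 + q^2 - 5*q + 3) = (q - 1)*(q + 2)*(q^2 + 2*q - 3) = (q - 1)*(q + 2)*(q + 3)*(q - 1)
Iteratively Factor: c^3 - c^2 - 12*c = (c + 3)*(c^2 - 4*c) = c*(c + 3)*(c - 4)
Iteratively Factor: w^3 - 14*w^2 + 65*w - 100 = (w - 5)*(w^2 - 9*w + 20) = (w - 5)*(w - 4)*(w - 5)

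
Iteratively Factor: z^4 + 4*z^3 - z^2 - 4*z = (z - 1)*(z^3 + 5*z^2 + 4*z) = (z - 1)*(z + 1)*(z^2 + 4*z) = (z - 1)*(z + 1)*(z + 4)*(z)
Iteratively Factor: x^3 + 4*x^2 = (x + 4)*(x^2) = x*(x + 4)*(x)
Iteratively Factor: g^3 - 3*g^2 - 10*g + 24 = (g - 4)*(g^2 + g - 6) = (g - 4)*(g - 2)*(g + 3)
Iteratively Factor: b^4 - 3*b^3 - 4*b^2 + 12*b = (b - 3)*(b^3 - 4*b) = (b - 3)*(b - 2)*(b^2 + 2*b) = b*(b - 3)*(b - 2)*(b + 2)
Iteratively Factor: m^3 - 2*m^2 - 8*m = (m + 2)*(m^2 - 4*m) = m*(m + 2)*(m - 4)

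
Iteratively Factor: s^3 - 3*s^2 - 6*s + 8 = (s - 4)*(s^2 + s - 2) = (s - 4)*(s - 1)*(s + 2)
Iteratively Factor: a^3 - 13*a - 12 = (a + 1)*(a^2 - a - 12) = (a - 4)*(a + 1)*(a + 3)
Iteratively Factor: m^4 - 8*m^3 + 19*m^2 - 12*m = (m - 3)*(m^3 - 5*m^2 + 4*m) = (m - 4)*(m - 3)*(m^2 - m) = (m - 4)*(m - 3)*(m - 1)*(m)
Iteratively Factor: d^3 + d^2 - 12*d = (d)*(d^2 + d - 12) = d*(d + 4)*(d - 3)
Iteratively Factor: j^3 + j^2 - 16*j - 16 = (j + 1)*(j^2 - 16) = (j - 4)*(j + 1)*(j + 4)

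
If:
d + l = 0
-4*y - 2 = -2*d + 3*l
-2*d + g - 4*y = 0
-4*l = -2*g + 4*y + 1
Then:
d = 3/13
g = -5/13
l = -3/13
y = -11/52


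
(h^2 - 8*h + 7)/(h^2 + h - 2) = (h - 7)/(h + 2)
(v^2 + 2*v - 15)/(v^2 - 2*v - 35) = (v - 3)/(v - 7)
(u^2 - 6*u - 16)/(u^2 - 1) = (u^2 - 6*u - 16)/(u^2 - 1)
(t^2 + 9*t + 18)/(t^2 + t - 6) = (t + 6)/(t - 2)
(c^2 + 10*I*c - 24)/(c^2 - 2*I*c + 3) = (c^2 + 10*I*c - 24)/(c^2 - 2*I*c + 3)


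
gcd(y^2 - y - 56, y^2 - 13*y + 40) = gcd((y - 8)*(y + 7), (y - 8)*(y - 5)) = y - 8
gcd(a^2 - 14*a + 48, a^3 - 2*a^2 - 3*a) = 1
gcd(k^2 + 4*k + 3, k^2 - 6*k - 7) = k + 1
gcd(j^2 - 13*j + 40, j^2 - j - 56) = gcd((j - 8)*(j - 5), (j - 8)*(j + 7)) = j - 8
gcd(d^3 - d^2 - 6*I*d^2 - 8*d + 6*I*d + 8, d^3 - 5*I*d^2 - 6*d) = d - 2*I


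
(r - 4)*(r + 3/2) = r^2 - 5*r/2 - 6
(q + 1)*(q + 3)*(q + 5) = q^3 + 9*q^2 + 23*q + 15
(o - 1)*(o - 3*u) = o^2 - 3*o*u - o + 3*u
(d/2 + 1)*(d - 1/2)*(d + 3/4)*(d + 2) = d^4/2 + 17*d^3/8 + 37*d^2/16 - d/4 - 3/4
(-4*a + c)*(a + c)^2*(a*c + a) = -4*a^4*c - 4*a^4 - 7*a^3*c^2 - 7*a^3*c - 2*a^2*c^3 - 2*a^2*c^2 + a*c^4 + a*c^3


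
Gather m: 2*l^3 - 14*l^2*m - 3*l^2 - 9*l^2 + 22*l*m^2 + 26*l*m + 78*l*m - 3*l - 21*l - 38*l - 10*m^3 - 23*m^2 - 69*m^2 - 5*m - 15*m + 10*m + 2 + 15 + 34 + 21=2*l^3 - 12*l^2 - 62*l - 10*m^3 + m^2*(22*l - 92) + m*(-14*l^2 + 104*l - 10) + 72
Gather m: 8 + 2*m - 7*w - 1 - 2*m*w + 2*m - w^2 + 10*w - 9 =m*(4 - 2*w) - w^2 + 3*w - 2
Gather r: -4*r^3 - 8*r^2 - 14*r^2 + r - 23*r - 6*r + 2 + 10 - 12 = -4*r^3 - 22*r^2 - 28*r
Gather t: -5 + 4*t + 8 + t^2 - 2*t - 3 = t^2 + 2*t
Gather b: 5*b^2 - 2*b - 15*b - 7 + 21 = 5*b^2 - 17*b + 14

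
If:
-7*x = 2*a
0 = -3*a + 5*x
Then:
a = 0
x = 0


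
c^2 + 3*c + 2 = (c + 1)*(c + 2)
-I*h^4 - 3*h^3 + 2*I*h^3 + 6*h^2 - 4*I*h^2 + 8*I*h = h*(h - 2)*(h - 4*I)*(-I*h + 1)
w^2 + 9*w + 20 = (w + 4)*(w + 5)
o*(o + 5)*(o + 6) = o^3 + 11*o^2 + 30*o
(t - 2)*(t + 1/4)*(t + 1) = t^3 - 3*t^2/4 - 9*t/4 - 1/2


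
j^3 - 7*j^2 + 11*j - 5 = (j - 5)*(j - 1)^2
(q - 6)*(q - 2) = q^2 - 8*q + 12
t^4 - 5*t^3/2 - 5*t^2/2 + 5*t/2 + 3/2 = (t - 3)*(t - 1)*(t + 1/2)*(t + 1)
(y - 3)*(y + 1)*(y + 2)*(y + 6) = y^4 + 6*y^3 - 7*y^2 - 48*y - 36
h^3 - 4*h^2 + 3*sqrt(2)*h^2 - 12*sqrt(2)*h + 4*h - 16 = (h - 4)*(h + sqrt(2))*(h + 2*sqrt(2))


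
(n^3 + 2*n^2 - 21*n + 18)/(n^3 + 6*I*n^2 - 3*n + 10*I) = (n^3 + 2*n^2 - 21*n + 18)/(n^3 + 6*I*n^2 - 3*n + 10*I)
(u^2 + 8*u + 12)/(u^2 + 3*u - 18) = (u + 2)/(u - 3)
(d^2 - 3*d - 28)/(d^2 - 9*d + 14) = (d + 4)/(d - 2)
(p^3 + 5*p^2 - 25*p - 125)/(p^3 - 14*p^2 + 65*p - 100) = (p^2 + 10*p + 25)/(p^2 - 9*p + 20)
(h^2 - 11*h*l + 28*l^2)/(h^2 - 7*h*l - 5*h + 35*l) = (h - 4*l)/(h - 5)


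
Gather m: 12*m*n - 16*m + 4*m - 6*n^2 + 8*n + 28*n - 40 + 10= m*(12*n - 12) - 6*n^2 + 36*n - 30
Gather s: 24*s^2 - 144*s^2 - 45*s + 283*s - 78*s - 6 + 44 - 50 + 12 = -120*s^2 + 160*s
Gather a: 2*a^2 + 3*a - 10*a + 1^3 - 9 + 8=2*a^2 - 7*a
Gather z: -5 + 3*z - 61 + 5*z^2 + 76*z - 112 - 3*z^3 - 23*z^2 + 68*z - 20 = -3*z^3 - 18*z^2 + 147*z - 198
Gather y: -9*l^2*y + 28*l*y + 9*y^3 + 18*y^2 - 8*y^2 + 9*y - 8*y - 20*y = 9*y^3 + 10*y^2 + y*(-9*l^2 + 28*l - 19)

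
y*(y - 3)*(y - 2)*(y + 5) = y^4 - 19*y^2 + 30*y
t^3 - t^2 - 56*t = t*(t - 8)*(t + 7)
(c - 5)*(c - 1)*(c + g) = c^3 + c^2*g - 6*c^2 - 6*c*g + 5*c + 5*g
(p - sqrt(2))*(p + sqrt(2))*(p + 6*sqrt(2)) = p^3 + 6*sqrt(2)*p^2 - 2*p - 12*sqrt(2)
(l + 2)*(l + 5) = l^2 + 7*l + 10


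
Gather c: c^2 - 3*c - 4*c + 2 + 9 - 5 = c^2 - 7*c + 6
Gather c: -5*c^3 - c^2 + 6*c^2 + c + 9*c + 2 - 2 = -5*c^3 + 5*c^2 + 10*c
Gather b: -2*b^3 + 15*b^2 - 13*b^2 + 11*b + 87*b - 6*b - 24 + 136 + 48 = -2*b^3 + 2*b^2 + 92*b + 160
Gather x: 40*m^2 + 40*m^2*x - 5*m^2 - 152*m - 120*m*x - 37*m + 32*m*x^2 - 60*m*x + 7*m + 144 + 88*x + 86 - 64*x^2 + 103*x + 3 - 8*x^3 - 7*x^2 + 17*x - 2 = 35*m^2 - 182*m - 8*x^3 + x^2*(32*m - 71) + x*(40*m^2 - 180*m + 208) + 231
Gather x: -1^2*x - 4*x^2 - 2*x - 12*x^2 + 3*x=-16*x^2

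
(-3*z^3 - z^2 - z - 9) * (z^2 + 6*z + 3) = -3*z^5 - 19*z^4 - 16*z^3 - 18*z^2 - 57*z - 27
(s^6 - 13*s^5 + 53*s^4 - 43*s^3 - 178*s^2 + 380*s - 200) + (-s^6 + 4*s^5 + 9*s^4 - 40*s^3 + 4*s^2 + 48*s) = -9*s^5 + 62*s^4 - 83*s^3 - 174*s^2 + 428*s - 200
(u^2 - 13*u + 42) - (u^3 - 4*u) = -u^3 + u^2 - 9*u + 42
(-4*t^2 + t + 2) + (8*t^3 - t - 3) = 8*t^3 - 4*t^2 - 1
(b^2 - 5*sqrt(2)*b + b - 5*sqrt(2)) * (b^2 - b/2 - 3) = b^4 - 5*sqrt(2)*b^3 + b^3/2 - 5*sqrt(2)*b^2/2 - 7*b^2/2 - 3*b + 35*sqrt(2)*b/2 + 15*sqrt(2)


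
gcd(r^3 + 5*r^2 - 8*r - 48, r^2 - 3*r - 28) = r + 4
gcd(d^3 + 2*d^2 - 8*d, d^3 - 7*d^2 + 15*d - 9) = 1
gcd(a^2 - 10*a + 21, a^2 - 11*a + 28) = a - 7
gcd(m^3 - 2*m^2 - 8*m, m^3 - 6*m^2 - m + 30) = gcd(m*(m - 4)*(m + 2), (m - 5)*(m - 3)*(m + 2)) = m + 2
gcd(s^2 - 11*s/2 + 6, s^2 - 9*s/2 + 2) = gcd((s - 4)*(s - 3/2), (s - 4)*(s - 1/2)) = s - 4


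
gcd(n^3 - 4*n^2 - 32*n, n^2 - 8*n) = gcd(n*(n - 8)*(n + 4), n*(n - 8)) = n^2 - 8*n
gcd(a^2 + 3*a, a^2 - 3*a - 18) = a + 3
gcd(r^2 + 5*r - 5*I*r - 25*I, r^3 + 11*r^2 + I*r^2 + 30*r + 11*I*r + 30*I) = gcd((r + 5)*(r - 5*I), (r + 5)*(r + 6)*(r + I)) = r + 5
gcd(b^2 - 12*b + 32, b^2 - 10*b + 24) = b - 4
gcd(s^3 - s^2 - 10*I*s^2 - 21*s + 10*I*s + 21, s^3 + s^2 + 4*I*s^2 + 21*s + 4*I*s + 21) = s - 3*I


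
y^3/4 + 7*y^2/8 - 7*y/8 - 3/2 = (y/4 + 1)*(y - 3/2)*(y + 1)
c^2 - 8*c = c*(c - 8)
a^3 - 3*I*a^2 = a^2*(a - 3*I)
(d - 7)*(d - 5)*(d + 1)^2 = d^4 - 10*d^3 + 12*d^2 + 58*d + 35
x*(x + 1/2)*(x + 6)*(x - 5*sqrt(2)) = x^4 - 5*sqrt(2)*x^3 + 13*x^3/2 - 65*sqrt(2)*x^2/2 + 3*x^2 - 15*sqrt(2)*x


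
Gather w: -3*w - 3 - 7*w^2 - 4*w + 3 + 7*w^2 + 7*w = 0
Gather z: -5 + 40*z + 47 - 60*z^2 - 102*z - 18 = -60*z^2 - 62*z + 24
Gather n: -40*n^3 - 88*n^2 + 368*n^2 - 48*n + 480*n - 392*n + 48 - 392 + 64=-40*n^3 + 280*n^2 + 40*n - 280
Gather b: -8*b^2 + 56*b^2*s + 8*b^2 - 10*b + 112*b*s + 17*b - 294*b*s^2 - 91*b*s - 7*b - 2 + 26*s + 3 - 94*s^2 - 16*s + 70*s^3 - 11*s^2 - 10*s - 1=56*b^2*s + b*(-294*s^2 + 21*s) + 70*s^3 - 105*s^2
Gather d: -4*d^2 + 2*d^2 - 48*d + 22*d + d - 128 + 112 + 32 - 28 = -2*d^2 - 25*d - 12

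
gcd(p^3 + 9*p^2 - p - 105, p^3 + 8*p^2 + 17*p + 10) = p + 5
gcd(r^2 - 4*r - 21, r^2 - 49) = r - 7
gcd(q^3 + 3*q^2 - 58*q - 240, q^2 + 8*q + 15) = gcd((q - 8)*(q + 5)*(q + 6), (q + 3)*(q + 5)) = q + 5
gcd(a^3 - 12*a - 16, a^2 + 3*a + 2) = a + 2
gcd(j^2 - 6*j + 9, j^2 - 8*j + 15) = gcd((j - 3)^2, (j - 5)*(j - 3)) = j - 3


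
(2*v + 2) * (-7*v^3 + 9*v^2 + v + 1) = -14*v^4 + 4*v^3 + 20*v^2 + 4*v + 2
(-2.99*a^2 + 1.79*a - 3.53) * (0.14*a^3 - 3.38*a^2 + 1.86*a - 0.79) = -0.4186*a^5 + 10.3568*a^4 - 12.1058*a^3 + 17.6229*a^2 - 7.9799*a + 2.7887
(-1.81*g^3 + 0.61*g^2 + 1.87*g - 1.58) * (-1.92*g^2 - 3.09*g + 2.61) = 3.4752*g^5 + 4.4217*g^4 - 10.1994*g^3 - 1.1526*g^2 + 9.7629*g - 4.1238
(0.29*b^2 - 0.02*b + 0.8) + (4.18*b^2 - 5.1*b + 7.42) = 4.47*b^2 - 5.12*b + 8.22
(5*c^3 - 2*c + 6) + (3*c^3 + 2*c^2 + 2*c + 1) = 8*c^3 + 2*c^2 + 7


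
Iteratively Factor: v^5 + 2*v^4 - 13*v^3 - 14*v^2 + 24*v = (v + 2)*(v^4 - 13*v^2 + 12*v) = (v - 1)*(v + 2)*(v^3 + v^2 - 12*v) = v*(v - 1)*(v + 2)*(v^2 + v - 12) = v*(v - 3)*(v - 1)*(v + 2)*(v + 4)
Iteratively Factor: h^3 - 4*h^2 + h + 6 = (h + 1)*(h^2 - 5*h + 6) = (h - 3)*(h + 1)*(h - 2)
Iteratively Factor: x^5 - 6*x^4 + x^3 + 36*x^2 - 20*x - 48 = (x - 3)*(x^4 - 3*x^3 - 8*x^2 + 12*x + 16) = (x - 3)*(x - 2)*(x^3 - x^2 - 10*x - 8) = (x - 4)*(x - 3)*(x - 2)*(x^2 + 3*x + 2) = (x - 4)*(x - 3)*(x - 2)*(x + 1)*(x + 2)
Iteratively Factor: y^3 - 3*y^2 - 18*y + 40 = (y - 5)*(y^2 + 2*y - 8) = (y - 5)*(y - 2)*(y + 4)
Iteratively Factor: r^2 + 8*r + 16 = (r + 4)*(r + 4)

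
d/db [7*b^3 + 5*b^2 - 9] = b*(21*b + 10)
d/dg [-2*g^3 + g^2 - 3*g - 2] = -6*g^2 + 2*g - 3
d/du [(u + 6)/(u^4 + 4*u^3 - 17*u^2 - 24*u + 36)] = (-3*u^2 + 4*u + 5)/(u^6 - 4*u^5 - 6*u^4 + 32*u^3 + u^2 - 60*u + 36)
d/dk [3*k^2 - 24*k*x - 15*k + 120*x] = 6*k - 24*x - 15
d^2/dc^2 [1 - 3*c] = 0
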